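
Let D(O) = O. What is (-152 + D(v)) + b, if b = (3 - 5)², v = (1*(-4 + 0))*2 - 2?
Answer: -158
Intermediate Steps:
v = -10 (v = (1*(-4))*2 - 2 = -4*2 - 2 = -8 - 2 = -10)
b = 4 (b = (-2)² = 4)
(-152 + D(v)) + b = (-152 - 10) + 4 = -162 + 4 = -158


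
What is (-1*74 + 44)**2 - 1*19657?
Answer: -18757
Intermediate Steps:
(-1*74 + 44)**2 - 1*19657 = (-74 + 44)**2 - 19657 = (-30)**2 - 19657 = 900 - 19657 = -18757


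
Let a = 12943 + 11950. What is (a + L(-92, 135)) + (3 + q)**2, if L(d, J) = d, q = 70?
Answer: 30130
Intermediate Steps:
a = 24893
(a + L(-92, 135)) + (3 + q)**2 = (24893 - 92) + (3 + 70)**2 = 24801 + 73**2 = 24801 + 5329 = 30130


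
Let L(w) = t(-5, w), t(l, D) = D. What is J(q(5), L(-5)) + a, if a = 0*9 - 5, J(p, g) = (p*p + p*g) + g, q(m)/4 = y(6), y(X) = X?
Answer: 446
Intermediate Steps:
q(m) = 24 (q(m) = 4*6 = 24)
L(w) = w
J(p, g) = g + p**2 + g*p (J(p, g) = (p**2 + g*p) + g = g + p**2 + g*p)
a = -5 (a = 0 - 5 = -5)
J(q(5), L(-5)) + a = (-5 + 24**2 - 5*24) - 5 = (-5 + 576 - 120) - 5 = 451 - 5 = 446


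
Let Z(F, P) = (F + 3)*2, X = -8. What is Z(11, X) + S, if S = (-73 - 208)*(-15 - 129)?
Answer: 40492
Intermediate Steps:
Z(F, P) = 6 + 2*F (Z(F, P) = (3 + F)*2 = 6 + 2*F)
S = 40464 (S = -281*(-144) = 40464)
Z(11, X) + S = (6 + 2*11) + 40464 = (6 + 22) + 40464 = 28 + 40464 = 40492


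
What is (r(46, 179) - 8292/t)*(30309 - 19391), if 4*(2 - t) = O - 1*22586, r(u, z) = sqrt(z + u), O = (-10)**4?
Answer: 283398526/2099 ≈ 1.3502e+5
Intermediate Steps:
O = 10000
r(u, z) = sqrt(u + z)
t = 6297/2 (t = 2 - (10000 - 1*22586)/4 = 2 - (10000 - 22586)/4 = 2 - 1/4*(-12586) = 2 + 6293/2 = 6297/2 ≈ 3148.5)
(r(46, 179) - 8292/t)*(30309 - 19391) = (sqrt(46 + 179) - 8292/6297/2)*(30309 - 19391) = (sqrt(225) - 8292*2/6297)*10918 = (15 - 5528/2099)*10918 = (25957/2099)*10918 = 283398526/2099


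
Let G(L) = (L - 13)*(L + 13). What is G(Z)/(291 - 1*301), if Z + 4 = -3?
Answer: 12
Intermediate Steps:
Z = -7 (Z = -4 - 3 = -7)
G(L) = (-13 + L)*(13 + L)
G(Z)/(291 - 1*301) = (-169 + (-7)**2)/(291 - 1*301) = (-169 + 49)/(291 - 301) = -120/(-10) = -120*(-1/10) = 12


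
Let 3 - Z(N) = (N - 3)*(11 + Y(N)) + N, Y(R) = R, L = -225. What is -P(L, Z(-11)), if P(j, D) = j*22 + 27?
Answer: 4923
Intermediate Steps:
Z(N) = 3 - N - (-3 + N)*(11 + N) (Z(N) = 3 - ((N - 3)*(11 + N) + N) = 3 - ((-3 + N)*(11 + N) + N) = 3 - (N + (-3 + N)*(11 + N)) = 3 + (-N - (-3 + N)*(11 + N)) = 3 - N - (-3 + N)*(11 + N))
P(j, D) = 27 + 22*j (P(j, D) = 22*j + 27 = 27 + 22*j)
-P(L, Z(-11)) = -(27 + 22*(-225)) = -(27 - 4950) = -1*(-4923) = 4923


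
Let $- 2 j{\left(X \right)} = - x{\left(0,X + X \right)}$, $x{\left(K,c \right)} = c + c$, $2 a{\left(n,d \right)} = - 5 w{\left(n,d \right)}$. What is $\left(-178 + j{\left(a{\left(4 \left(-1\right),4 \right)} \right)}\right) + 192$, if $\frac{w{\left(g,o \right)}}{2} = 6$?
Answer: $-46$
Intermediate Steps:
$w{\left(g,o \right)} = 12$ ($w{\left(g,o \right)} = 2 \cdot 6 = 12$)
$a{\left(n,d \right)} = -30$ ($a{\left(n,d \right)} = \frac{\left(-5\right) 12}{2} = \frac{1}{2} \left(-60\right) = -30$)
$x{\left(K,c \right)} = 2 c$
$j{\left(X \right)} = 2 X$ ($j{\left(X \right)} = - \frac{\left(-1\right) 2 \left(X + X\right)}{2} = - \frac{\left(-1\right) 2 \cdot 2 X}{2} = - \frac{\left(-1\right) 4 X}{2} = - \frac{\left(-4\right) X}{2} = 2 X$)
$\left(-178 + j{\left(a{\left(4 \left(-1\right),4 \right)} \right)}\right) + 192 = \left(-178 + 2 \left(-30\right)\right) + 192 = \left(-178 - 60\right) + 192 = -238 + 192 = -46$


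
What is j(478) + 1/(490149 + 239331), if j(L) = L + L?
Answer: 697382881/729480 ≈ 956.00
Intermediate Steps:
j(L) = 2*L
j(478) + 1/(490149 + 239331) = 2*478 + 1/(490149 + 239331) = 956 + 1/729480 = 697382881/729480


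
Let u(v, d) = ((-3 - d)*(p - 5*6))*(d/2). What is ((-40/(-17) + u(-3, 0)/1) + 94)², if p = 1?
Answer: 2683044/289 ≈ 9283.9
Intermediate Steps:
u(v, d) = d*(87 + 29*d)/2 (u(v, d) = ((-3 - d)*(1 - 5*6))*(d/2) = ((-3 - d)*(1 - 30))*(d*(½)) = ((-3 - d)*(-29))*(d/2) = (87 + 29*d)*(d/2) = d*(87 + 29*d)/2)
((-40/(-17) + u(-3, 0)/1) + 94)² = ((-40/(-17) + ((29/2)*0*(3 + 0))/1) + 94)² = ((-40*(-1/17) + ((29/2)*0*3)*1) + 94)² = ((40/17 + 0*1) + 94)² = ((40/17 + 0) + 94)² = (40/17 + 94)² = (1638/17)² = 2683044/289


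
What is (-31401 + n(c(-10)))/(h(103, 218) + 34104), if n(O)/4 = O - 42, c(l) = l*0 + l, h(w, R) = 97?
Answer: -31609/34201 ≈ -0.92421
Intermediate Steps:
c(l) = l (c(l) = 0 + l = l)
n(O) = -168 + 4*O (n(O) = 4*(O - 42) = 4*(-42 + O) = -168 + 4*O)
(-31401 + n(c(-10)))/(h(103, 218) + 34104) = (-31401 + (-168 + 4*(-10)))/(97 + 34104) = (-31401 + (-168 - 40))/34201 = (-31401 - 208)*(1/34201) = -31609*1/34201 = -31609/34201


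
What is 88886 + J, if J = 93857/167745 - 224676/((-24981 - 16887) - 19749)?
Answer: 306254720023193/3445314555 ≈ 88890.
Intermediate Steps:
J = 14490487463/3445314555 (J = 93857*(1/167745) - 224676/(-41868 - 19749) = 93857/167745 - 224676/(-61617) = 93857/167745 - 224676*(-1/61617) = 93857/167745 + 74892/20539 = 14490487463/3445314555 ≈ 4.2059)
88886 + J = 88886 + 14490487463/3445314555 = 306254720023193/3445314555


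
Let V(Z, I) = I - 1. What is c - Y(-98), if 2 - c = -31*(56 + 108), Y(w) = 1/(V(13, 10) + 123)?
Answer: 671351/132 ≈ 5086.0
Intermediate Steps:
V(Z, I) = -1 + I
Y(w) = 1/132 (Y(w) = 1/((-1 + 10) + 123) = 1/(9 + 123) = 1/132)
c = 5086 (c = 2 - (-31)*(56 + 108) = 2 - (-31)*164 = 2 - 1*(-5084) = 2 + 5084 = 5086)
c - Y(-98) = 5086 - 1*1/132 = 5086 - 1/132 = 671351/132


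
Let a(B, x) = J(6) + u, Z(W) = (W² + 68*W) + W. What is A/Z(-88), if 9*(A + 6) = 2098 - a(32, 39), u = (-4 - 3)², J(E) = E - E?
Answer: 35/264 ≈ 0.13258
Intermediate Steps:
J(E) = 0
Z(W) = W² + 69*W
u = 49 (u = (-7)² = 49)
a(B, x) = 49 (a(B, x) = 0 + 49 = 49)
A = 665/3 (A = -6 + (2098 - 1*49)/9 = -6 + (2098 - 49)/9 = -6 + (⅑)*2049 = -6 + 683/3 = 665/3 ≈ 221.67)
A/Z(-88) = 665/(3*((-88*(69 - 88)))) = 665/(3*((-88*(-19)))) = (665/3)/1672 = (665/3)*(1/1672) = 35/264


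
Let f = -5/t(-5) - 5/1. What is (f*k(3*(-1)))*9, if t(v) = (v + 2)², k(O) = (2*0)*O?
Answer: 0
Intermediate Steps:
k(O) = 0 (k(O) = 0*O = 0)
t(v) = (2 + v)²
f = -50/9 (f = -5/(2 - 5)² - 5/1 = -5/((-3)²) - 5*1 = -5/9 - 5 = -50/9 ≈ -5.5556)
(f*k(3*(-1)))*9 = -50/9*0*9 = 0*9 = 0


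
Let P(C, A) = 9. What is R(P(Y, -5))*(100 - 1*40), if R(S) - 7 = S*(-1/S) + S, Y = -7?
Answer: 900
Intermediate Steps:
R(S) = 6 + S (R(S) = 7 + (S*(-1/S) + S) = 7 + (-1 + S) = 6 + S)
R(P(Y, -5))*(100 - 1*40) = (6 + 9)*(100 - 1*40) = 15*(100 - 40) = 15*60 = 900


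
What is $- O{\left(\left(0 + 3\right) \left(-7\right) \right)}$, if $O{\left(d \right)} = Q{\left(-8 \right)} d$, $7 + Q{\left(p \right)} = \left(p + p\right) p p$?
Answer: $-21651$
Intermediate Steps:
$Q{\left(p \right)} = -7 + 2 p^{3}$ ($Q{\left(p \right)} = -7 + \left(p + p\right) p p = -7 + 2 p p p = -7 + 2 p^{2} p = -7 + 2 p^{3}$)
$O{\left(d \right)} = - 1031 d$ ($O{\left(d \right)} = \left(-7 + 2 \left(-8\right)^{3}\right) d = \left(-7 + 2 \left(-512\right)\right) d = \left(-7 - 1024\right) d = - 1031 d$)
$- O{\left(\left(0 + 3\right) \left(-7\right) \right)} = - \left(-1031\right) \left(0 + 3\right) \left(-7\right) = - \left(-1031\right) 3 \left(-7\right) = - \left(-1031\right) \left(-21\right) = \left(-1\right) 21651 = -21651$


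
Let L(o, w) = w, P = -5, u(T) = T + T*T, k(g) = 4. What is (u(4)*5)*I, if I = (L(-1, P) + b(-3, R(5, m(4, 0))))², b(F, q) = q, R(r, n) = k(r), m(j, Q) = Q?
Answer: 100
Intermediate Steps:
u(T) = T + T²
R(r, n) = 4
I = 1 (I = (-5 + 4)² = (-1)² = 1)
(u(4)*5)*I = ((4*(1 + 4))*5)*1 = ((4*5)*5)*1 = (20*5)*1 = 100*1 = 100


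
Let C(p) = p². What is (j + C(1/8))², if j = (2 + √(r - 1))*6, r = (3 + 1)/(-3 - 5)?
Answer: 370177/4096 + 2307*I*√6/32 ≈ 90.375 + 176.59*I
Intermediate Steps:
r = -½ (r = 4/(-8) = 4*(-⅛) = -½ ≈ -0.50000)
j = 12 + 3*I*√6 (j = (2 + √(-½ - 1))*6 = (2 + √(-3/2))*6 = (2 + I*√6/2)*6 = 12 + 3*I*√6 ≈ 12.0 + 7.3485*I)
(j + C(1/8))² = ((12 + 3*I*√6) + (1/8)²)² = ((12 + 3*I*√6) + (⅛)²)² = ((12 + 3*I*√6) + 1/64)² = (769/64 + 3*I*√6)²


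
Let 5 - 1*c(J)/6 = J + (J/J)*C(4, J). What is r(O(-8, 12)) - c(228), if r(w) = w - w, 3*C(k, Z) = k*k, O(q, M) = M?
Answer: 1370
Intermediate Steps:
C(k, Z) = k**2/3 (C(k, Z) = (k*k)/3 = k**2/3)
r(w) = 0
c(J) = -2 - 6*J (c(J) = 30 - 6*(J + (J/J)*((1/3)*4**2)) = 30 - 6*(J + 1*((1/3)*16)) = 30 - 6*(J + 1*(16/3)) = 30 - 6*(J + 16/3) = 30 - 6*(16/3 + J) = 30 + (-32 - 6*J) = -2 - 6*J)
r(O(-8, 12)) - c(228) = 0 - (-2 - 6*228) = 0 - (-2 - 1368) = 0 - 1*(-1370) = 0 + 1370 = 1370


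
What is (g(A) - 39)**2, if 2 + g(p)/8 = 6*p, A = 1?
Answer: 49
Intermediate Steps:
g(p) = -16 + 48*p (g(p) = -16 + 8*(6*p) = -16 + 48*p)
(g(A) - 39)**2 = ((-16 + 48*1) - 39)**2 = ((-16 + 48) - 39)**2 = (32 - 39)**2 = (-7)**2 = 49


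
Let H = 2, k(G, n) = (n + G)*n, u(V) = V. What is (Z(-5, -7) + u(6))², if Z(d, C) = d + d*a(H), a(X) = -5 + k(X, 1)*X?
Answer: 16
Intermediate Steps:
k(G, n) = n*(G + n) (k(G, n) = (G + n)*n = n*(G + n))
a(X) = -5 + X*(1 + X) (a(X) = -5 + (1*(X + 1))*X = -5 + (1*(1 + X))*X = -5 + (1 + X)*X = -5 + X*(1 + X))
Z(d, C) = 2*d (Z(d, C) = d + d*(-5 + 2*(1 + 2)) = d + d*(-5 + 2*3) = d + d*(-5 + 6) = d + d*1 = d + d = 2*d)
(Z(-5, -7) + u(6))² = (2*(-5) + 6)² = (-10 + 6)² = (-4)² = 16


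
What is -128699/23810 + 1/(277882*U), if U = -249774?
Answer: -4466350705448371/826298652642540 ≈ -5.4053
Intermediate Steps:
-128699/23810 + 1/(277882*U) = -128699/23810 + 1/(277882*(-249774)) = -128699*1/23810 + (1/277882)*(-1/249774) = -128699/23810 - 1/69407698668 = -4466350705448371/826298652642540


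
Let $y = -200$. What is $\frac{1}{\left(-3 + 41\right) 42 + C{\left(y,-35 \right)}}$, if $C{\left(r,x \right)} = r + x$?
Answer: $\frac{1}{1361} \approx 0.00073475$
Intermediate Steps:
$\frac{1}{\left(-3 + 41\right) 42 + C{\left(y,-35 \right)}} = \frac{1}{\left(-3 + 41\right) 42 - 235} = \frac{1}{38 \cdot 42 - 235} = \frac{1}{1596 - 235} = \frac{1}{1361}$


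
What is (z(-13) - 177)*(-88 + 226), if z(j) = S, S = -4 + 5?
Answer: -24288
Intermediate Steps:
S = 1
z(j) = 1
(z(-13) - 177)*(-88 + 226) = (1 - 177)*(-88 + 226) = -176*138 = -24288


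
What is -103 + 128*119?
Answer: 15129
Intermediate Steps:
-103 + 128*119 = -103 + 15232 = 15129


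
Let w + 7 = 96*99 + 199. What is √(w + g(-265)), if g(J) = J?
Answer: √9431 ≈ 97.113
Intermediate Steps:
w = 9696 (w = -7 + (96*99 + 199) = -7 + (9504 + 199) = -7 + 9703 = 9696)
√(w + g(-265)) = √(9696 - 265) = √9431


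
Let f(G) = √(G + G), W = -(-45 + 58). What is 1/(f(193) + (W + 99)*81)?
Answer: 3483/24262385 - √386/48524770 ≈ 0.00014315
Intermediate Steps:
W = -13 (W = -1*13 = -13)
f(G) = √2*√G (f(G) = √(2*G) = √2*√G)
1/(f(193) + (W + 99)*81) = 1/(√2*√193 + (-13 + 99)*81) = 1/(√386 + 86*81) = 1/(√386 + 6966) = 1/(6966 + √386)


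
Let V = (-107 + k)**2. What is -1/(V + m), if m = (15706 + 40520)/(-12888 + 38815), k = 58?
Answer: -25927/62306953 ≈ -0.00041612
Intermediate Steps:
m = 56226/25927 ≈ 2.1686
V = 2401 (V = (-107 + 58)**2 = (-49)**2 = 2401)
-1/(V + m) = -1/(2401 + 56226/25927) = -1/62306953/25927 = -1*25927/62306953 = -25927/62306953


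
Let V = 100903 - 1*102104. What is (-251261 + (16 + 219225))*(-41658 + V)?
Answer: 1372345180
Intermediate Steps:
V = -1201 (V = 100903 - 102104 = -1201)
(-251261 + (16 + 219225))*(-41658 + V) = (-251261 + (16 + 219225))*(-41658 - 1201) = (-251261 + 219241)*(-42859) = -32020*(-42859) = 1372345180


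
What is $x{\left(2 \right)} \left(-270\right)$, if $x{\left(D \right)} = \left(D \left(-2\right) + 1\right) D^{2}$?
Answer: $3240$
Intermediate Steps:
$x{\left(D \right)} = D^{2} \left(1 - 2 D\right)$ ($x{\left(D \right)} = \left(- 2 D + 1\right) D^{2} = \left(1 - 2 D\right) D^{2} = D^{2} \left(1 - 2 D\right)$)
$x{\left(2 \right)} \left(-270\right) = 2^{2} \left(1 - 4\right) \left(-270\right) = 4 \left(1 - 4\right) \left(-270\right) = 4 \left(-3\right) \left(-270\right) = \left(-12\right) \left(-270\right) = 3240$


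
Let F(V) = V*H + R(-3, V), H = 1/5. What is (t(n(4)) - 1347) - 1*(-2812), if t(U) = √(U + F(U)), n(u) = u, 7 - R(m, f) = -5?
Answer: 1465 + 2*√105/5 ≈ 1469.1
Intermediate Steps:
R(m, f) = 12 (R(m, f) = 7 - 1*(-5) = 7 + 5 = 12)
H = ⅕ ≈ 0.20000
F(V) = 12 + V/5 (F(V) = V*(⅕) + 12 = V/5 + 12 = 12 + V/5)
t(U) = √(12 + 6*U/5) (t(U) = √(U + (12 + U/5)) = √(12 + 6*U/5))
(t(n(4)) - 1347) - 1*(-2812) = (√(300 + 30*4)/5 - 1347) - 1*(-2812) = (√(300 + 120)/5 - 1347) + 2812 = (√420/5 - 1347) + 2812 = ((2*√105)/5 - 1347) + 2812 = (2*√105/5 - 1347) + 2812 = (-1347 + 2*√105/5) + 2812 = 1465 + 2*√105/5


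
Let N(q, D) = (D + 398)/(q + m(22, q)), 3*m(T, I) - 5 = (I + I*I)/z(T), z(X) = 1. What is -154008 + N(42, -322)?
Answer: -298313268/1937 ≈ -1.5401e+5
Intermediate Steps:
m(T, I) = 5/3 + I/3 + I**2/3 (m(T, I) = 5/3 + ((I + I*I)/1)/3 = 5/3 + ((I + I**2)*1)/3 = 5/3 + (I + I**2)/3 = 5/3 + (I/3 + I**2/3) = 5/3 + I/3 + I**2/3)
N(q, D) = (398 + D)/(5/3 + q**2/3 + 4*q/3) (N(q, D) = (D + 398)/(q + (5/3 + q/3 + q**2/3)) = (398 + D)/(5/3 + q**2/3 + 4*q/3))
-154008 + N(42, -322) = -154008 + 3*(398 - 322)/(5 + 42**2 + 4*42) = -154008 + 3*76/(5 + 1764 + 168) = -154008 + 3*76/1937 = -154008 + 3*(1/1937)*76 = -154008 + 228/1937 = -298313268/1937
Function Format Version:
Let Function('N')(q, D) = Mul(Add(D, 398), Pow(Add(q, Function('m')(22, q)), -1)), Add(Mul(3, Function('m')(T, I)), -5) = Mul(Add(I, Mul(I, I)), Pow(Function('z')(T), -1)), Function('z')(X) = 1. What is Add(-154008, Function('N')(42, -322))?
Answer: Rational(-298313268, 1937) ≈ -1.5401e+5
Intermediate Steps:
Function('m')(T, I) = Add(Rational(5, 3), Mul(Rational(1, 3), I), Mul(Rational(1, 3), Pow(I, 2))) (Function('m')(T, I) = Add(Rational(5, 3), Mul(Rational(1, 3), Mul(Add(I, Mul(I, I)), Pow(1, -1)))) = Add(Rational(5, 3), Mul(Rational(1, 3), Mul(Add(I, Pow(I, 2)), 1))) = Add(Rational(5, 3), Mul(Rational(1, 3), Add(I, Pow(I, 2)))) = Add(Rational(5, 3), Add(Mul(Rational(1, 3), I), Mul(Rational(1, 3), Pow(I, 2)))) = Add(Rational(5, 3), Mul(Rational(1, 3), I), Mul(Rational(1, 3), Pow(I, 2))))
Function('N')(q, D) = Mul(Pow(Add(Rational(5, 3), Mul(Rational(1, 3), Pow(q, 2)), Mul(Rational(4, 3), q)), -1), Add(398, D)) (Function('N')(q, D) = Mul(Add(D, 398), Pow(Add(q, Add(Rational(5, 3), Mul(Rational(1, 3), q), Mul(Rational(1, 3), Pow(q, 2)))), -1)) = Mul(Add(398, D), Pow(Add(Rational(5, 3), Mul(Rational(1, 3), Pow(q, 2)), Mul(Rational(4, 3), q)), -1)) = Mul(Pow(Add(Rational(5, 3), Mul(Rational(1, 3), Pow(q, 2)), Mul(Rational(4, 3), q)), -1), Add(398, D)))
Add(-154008, Function('N')(42, -322)) = Add(-154008, Mul(3, Pow(Add(5, Pow(42, 2), Mul(4, 42)), -1), Add(398, -322))) = Add(-154008, Mul(3, Pow(Add(5, 1764, 168), -1), 76)) = Add(-154008, Mul(3, Pow(1937, -1), 76)) = Add(-154008, Mul(3, Rational(1, 1937), 76)) = Add(-154008, Rational(228, 1937)) = Rational(-298313268, 1937)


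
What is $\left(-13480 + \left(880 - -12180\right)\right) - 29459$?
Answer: $-29879$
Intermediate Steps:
$\left(-13480 + \left(880 - -12180\right)\right) - 29459 = \left(-13480 + \left(880 + 12180\right)\right) - 29459 = \left(-13480 + 13060\right) - 29459 = -420 - 29459 = -29879$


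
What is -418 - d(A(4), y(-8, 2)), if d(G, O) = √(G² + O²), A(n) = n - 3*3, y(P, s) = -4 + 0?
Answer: -418 - √41 ≈ -424.40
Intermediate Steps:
y(P, s) = -4
A(n) = -9 + n (A(n) = n - 9 = -9 + n)
-418 - d(A(4), y(-8, 2)) = -418 - √((-9 + 4)² + (-4)²) = -418 - √((-5)² + 16) = -418 - √(25 + 16) = -418 - √41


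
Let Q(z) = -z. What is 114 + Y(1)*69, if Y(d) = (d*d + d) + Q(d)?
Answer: 183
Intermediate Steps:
Y(d) = d² (Y(d) = (d*d + d) - d = (d² + d) - d = (d + d²) - d = d²)
114 + Y(1)*69 = 114 + 1²*69 = 114 + 1*69 = 114 + 69 = 183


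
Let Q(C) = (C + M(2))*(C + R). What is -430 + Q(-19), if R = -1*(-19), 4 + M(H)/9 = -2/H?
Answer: -430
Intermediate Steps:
M(H) = -36 - 18/H (M(H) = -36 + 9*(-2/H) = -36 - 18/H)
R = 19
Q(C) = (-45 + C)*(19 + C) (Q(C) = (C + (-36 - 18/2))*(C + 19) = (C + (-36 - 18*1/2))*(19 + C) = (C + (-36 - 9))*(19 + C) = (C - 45)*(19 + C) = (-45 + C)*(19 + C))
-430 + Q(-19) = -430 + (-855 + (-19)**2 - 26*(-19)) = -430 + (-855 + 361 + 494) = -430 + 0 = -430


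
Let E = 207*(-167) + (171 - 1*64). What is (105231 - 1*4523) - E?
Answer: 135170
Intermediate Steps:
E = -34462 (E = -34569 + (171 - 64) = -34569 + 107 = -34462)
(105231 - 1*4523) - E = (105231 - 1*4523) - 1*(-34462) = (105231 - 4523) + 34462 = 100708 + 34462 = 135170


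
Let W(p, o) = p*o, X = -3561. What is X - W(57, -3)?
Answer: -3390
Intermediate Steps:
W(p, o) = o*p
X - W(57, -3) = -3561 - (-3)*57 = -3561 - 1*(-171) = -3561 + 171 = -3390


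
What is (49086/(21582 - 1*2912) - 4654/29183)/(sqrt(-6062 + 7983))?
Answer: 672793279*sqrt(1921)/523325168905 ≈ 0.056347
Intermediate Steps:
(49086/(21582 - 1*2912) - 4654/29183)/(sqrt(-6062 + 7983)) = (49086/(21582 - 2912) - 4654*1/29183)/(sqrt(1921)) = (49086/18670 - 4654/29183)*(sqrt(1921)/1921) = (49086*(1/18670) - 4654/29183)*(sqrt(1921)/1921) = (24543/9335 - 4654/29183)*(sqrt(1921)/1921) = 672793279*(sqrt(1921)/1921)/272423305 = 672793279*sqrt(1921)/523325168905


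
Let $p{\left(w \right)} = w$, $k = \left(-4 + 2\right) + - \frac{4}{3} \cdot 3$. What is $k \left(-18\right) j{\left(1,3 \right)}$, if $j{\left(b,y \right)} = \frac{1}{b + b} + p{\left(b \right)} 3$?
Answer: $378$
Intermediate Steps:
$k = -6$ ($k = -2 + \left(-4\right) \frac{1}{3} \cdot 3 = -2 - 4 = -6$)
$j{\left(b,y \right)} = \frac{1}{2 b} + 3 b$ ($j{\left(b,y \right)} = \frac{1}{b + b} + b 3 = \frac{1}{2 b} + 3 b$)
$k \left(-18\right) j{\left(1,3 \right)} = \left(-6\right) \left(-18\right) \left(\frac{1}{2 \cdot 1} + 3 \cdot 1\right) = 108 \left(\frac{1}{2} \cdot 1 + 3\right) = 108 \left(\frac{1}{2} + 3\right) = 108 \cdot \frac{7}{2} = 378$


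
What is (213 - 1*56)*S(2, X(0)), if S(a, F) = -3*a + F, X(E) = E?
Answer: -942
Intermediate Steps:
S(a, F) = F - 3*a
(213 - 1*56)*S(2, X(0)) = (213 - 1*56)*(0 - 3*2) = (213 - 56)*(0 - 6) = 157*(-6) = -942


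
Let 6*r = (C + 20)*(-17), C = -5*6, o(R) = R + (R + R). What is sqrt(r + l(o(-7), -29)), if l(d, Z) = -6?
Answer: sqrt(201)/3 ≈ 4.7258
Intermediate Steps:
o(R) = 3*R (o(R) = R + 2*R = 3*R)
C = -30
r = 85/3 (r = ((-30 + 20)*(-17))/6 = (-10*(-17))/6 = (1/6)*170 = 85/3 ≈ 28.333)
sqrt(r + l(o(-7), -29)) = sqrt(85/3 - 6) = sqrt(67/3) = sqrt(201)/3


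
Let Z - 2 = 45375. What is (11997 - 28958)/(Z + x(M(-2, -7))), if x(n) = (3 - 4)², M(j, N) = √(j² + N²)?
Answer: -16961/45378 ≈ -0.37377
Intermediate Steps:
Z = 45377 (Z = 2 + 45375 = 45377)
M(j, N) = √(N² + j²)
x(n) = 1 (x(n) = (-1)² = 1)
(11997 - 28958)/(Z + x(M(-2, -7))) = (11997 - 28958)/(45377 + 1) = -16961/45378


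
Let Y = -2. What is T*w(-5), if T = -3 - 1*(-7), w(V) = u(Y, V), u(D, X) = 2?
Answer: 8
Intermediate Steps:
w(V) = 2
T = 4 (T = -3 + 7 = 4)
T*w(-5) = 4*2 = 8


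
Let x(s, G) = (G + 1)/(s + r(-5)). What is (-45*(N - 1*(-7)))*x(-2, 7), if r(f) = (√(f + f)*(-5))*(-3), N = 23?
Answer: 10800/1127 + 81000*I*√10/1127 ≈ 9.583 + 227.28*I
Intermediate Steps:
r(f) = 15*√2*√f (r(f) = (√(2*f)*(-5))*(-3) = ((√2*√f)*(-5))*(-3) = -5*√2*√f*(-3) = 15*√2*√f)
x(s, G) = (1 + G)/(s + 15*I*√10) (x(s, G) = (G + 1)/(s + 15*√2*√(-5)) = (1 + G)/(s + 15*√2*(I*√5)) = (1 + G)/(s + 15*I*√10))
(-45*(N - 1*(-7)))*x(-2, 7) = (-45*(23 - 1*(-7)))*((1 + 7)/(-2 + 15*I*√10)) = (-45*(23 + 7))*(8/(-2 + 15*I*√10)) = (-45*30)*(8/(-2 + 15*I*√10)) = -10800/(-2 + 15*I*√10)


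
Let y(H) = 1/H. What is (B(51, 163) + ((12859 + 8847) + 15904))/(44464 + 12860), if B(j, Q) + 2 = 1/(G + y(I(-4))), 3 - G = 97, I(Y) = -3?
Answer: 3547687/5407564 ≈ 0.65606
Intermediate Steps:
G = -94 (G = 3 - 1*97 = 3 - 97 = -94)
B(j, Q) = -569/283 (B(j, Q) = -2 + 1/(-94 + 1/(-3)) = -2 + 1/(-94 - ⅓) = -2 + 1/(-283/3) = -2 - 3/283 = -569/283)
(B(51, 163) + ((12859 + 8847) + 15904))/(44464 + 12860) = (-569/283 + ((12859 + 8847) + 15904))/(44464 + 12860) = (-569/283 + (21706 + 15904))/57324 = (-569/283 + 37610)*(1/57324) = (10643061/283)*(1/57324) = 3547687/5407564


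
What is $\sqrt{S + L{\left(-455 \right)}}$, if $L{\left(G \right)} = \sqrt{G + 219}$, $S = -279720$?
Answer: $\sqrt{-279720 + 2 i \sqrt{59}} \approx 0.01 + 528.89 i$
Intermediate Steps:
$L{\left(G \right)} = \sqrt{219 + G}$
$\sqrt{S + L{\left(-455 \right)}} = \sqrt{-279720 + \sqrt{219 - 455}} = \sqrt{-279720 + \sqrt{-236}} = \sqrt{-279720 + 2 i \sqrt{59}}$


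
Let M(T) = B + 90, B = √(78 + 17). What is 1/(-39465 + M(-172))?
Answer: -7875/310078106 - √95/1550390530 ≈ -2.5403e-5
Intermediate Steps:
B = √95 ≈ 9.7468
M(T) = 90 + √95 (M(T) = √95 + 90 = 90 + √95)
1/(-39465 + M(-172)) = 1/(-39465 + (90 + √95)) = 1/(-39375 + √95)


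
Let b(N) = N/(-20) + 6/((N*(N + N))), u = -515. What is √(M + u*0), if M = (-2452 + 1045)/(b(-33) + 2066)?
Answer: 66*I*√35201167855/15011159 ≈ 0.82491*I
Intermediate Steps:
b(N) = 3/N² - N/20 (b(N) = N*(-1/20) + 6/((N*(2*N))) = -N/20 + 6/((2*N²)) = -N/20 + 6*(1/(2*N²)) = -N/20 + 3/N² = 3/N² - N/20)
M = -10214820/15011159 (M = (-2452 + 1045)/((3/(-33)² - 1/20*(-33)) + 2066) = -1407/((3*(1/1089) + 33/20) + 2066) = -1407/((1/363 + 33/20) + 2066) = -1407/(11999/7260 + 2066) = -1407/15011159/7260 = -1407*7260/15011159 = -10214820/15011159 ≈ -0.68048)
√(M + u*0) = √(-10214820/15011159 - 515*0) = √(-10214820/15011159 + 0) = √(-10214820/15011159) = 66*I*√35201167855/15011159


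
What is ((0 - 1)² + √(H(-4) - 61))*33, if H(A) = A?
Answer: 33 + 33*I*√65 ≈ 33.0 + 266.05*I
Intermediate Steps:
((0 - 1)² + √(H(-4) - 61))*33 = ((0 - 1)² + √(-4 - 61))*33 = ((-1)² + √(-65))*33 = (1 + I*√65)*33 = 33 + 33*I*√65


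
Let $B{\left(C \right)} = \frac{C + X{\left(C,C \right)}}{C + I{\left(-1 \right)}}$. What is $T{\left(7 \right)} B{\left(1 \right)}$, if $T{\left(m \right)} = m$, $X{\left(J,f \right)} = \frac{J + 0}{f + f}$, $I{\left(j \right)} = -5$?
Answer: $- \frac{21}{8} \approx -2.625$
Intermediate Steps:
$X{\left(J,f \right)} = \frac{J}{2 f}$
$B{\left(C \right)} = \frac{\frac{1}{2} + C}{-5 + C}$ ($B{\left(C \right)} = \frac{C + \frac{C}{2 C}}{C - 5} = \frac{C + \frac{1}{2}}{-5 + C} = \frac{\frac{1}{2} + C}{-5 + C}$)
$T{\left(7 \right)} B{\left(1 \right)} = 7 \frac{\frac{1}{2} + 1}{-5 + 1} = 7 \frac{1}{-4} \cdot \frac{3}{2} = 7 \left(\left(- \frac{1}{4}\right) \frac{3}{2}\right) = 7 \left(- \frac{3}{8}\right) = - \frac{21}{8}$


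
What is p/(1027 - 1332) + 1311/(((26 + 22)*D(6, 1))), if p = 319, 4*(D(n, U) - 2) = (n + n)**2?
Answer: -3193/9760 ≈ -0.32715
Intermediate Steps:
D(n, U) = 2 + n**2 (D(n, U) = 2 + (n + n)**2/4 = 2 + (2*n)**2/4 = 2 + (4*n**2)/4 = 2 + n**2)
p/(1027 - 1332) + 1311/(((26 + 22)*D(6, 1))) = 319/(1027 - 1332) + 1311/(((26 + 22)*(2 + 6**2))) = 319/(-305) + 1311/((48*(2 + 36))) = 319*(-1/305) + 1311/((48*38)) = -319/305 + 1311/1824 = -319/305 + 1311*(1/1824) = -319/305 + 23/32 = -3193/9760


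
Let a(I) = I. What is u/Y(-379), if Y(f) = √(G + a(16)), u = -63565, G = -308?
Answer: 63565*I*√73/146 ≈ 3719.9*I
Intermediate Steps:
Y(f) = 2*I*√73 (Y(f) = √(-308 + 16) = √(-292) = 2*I*√73)
u/Y(-379) = -63565*(-I*√73/146) = -(-63565)*I*√73/146 = 63565*I*√73/146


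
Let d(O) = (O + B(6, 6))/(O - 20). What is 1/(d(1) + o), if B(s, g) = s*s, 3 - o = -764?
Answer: 19/14536 ≈ 0.0013071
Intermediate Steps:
o = 767 (o = 3 - 1*(-764) = 3 + 764 = 767)
B(s, g) = s²
d(O) = (36 + O)/(-20 + O) (d(O) = (O + 6²)/(O - 20) = (O + 36)/(-20 + O) = (36 + O)/(-20 + O))
1/(d(1) + o) = 1/((36 + 1)/(-20 + 1) + 767) = 1/(37/(-19) + 767) = 1/(-1/19*37 + 767) = 1/(-37/19 + 767) = 1/(14536/19) = 19/14536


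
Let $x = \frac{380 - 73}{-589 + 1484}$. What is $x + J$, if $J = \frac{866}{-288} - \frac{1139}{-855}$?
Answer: $- \frac{1087039}{816240} \approx -1.3318$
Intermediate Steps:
$J = - \frac{7637}{4560}$ ($J = 866 \left(- \frac{1}{288}\right) - - \frac{1139}{855} = - \frac{433}{144} + \frac{1139}{855} = - \frac{7637}{4560} \approx -1.6748$)
$x = \frac{307}{895} \approx 0.34302$
$x + J = \frac{307}{895} - \frac{7637}{4560} = - \frac{1087039}{816240}$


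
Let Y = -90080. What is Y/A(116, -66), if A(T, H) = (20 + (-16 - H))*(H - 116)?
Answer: 4504/637 ≈ 7.0706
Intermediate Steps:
A(T, H) = (-116 + H)*(4 - H) (A(T, H) = (4 - H)*(-116 + H) = (-116 + H)*(4 - H))
Y/A(116, -66) = -90080/(-464 - 1*(-66)² + 120*(-66)) = -90080/(-464 - 1*4356 - 7920) = -90080/(-464 - 4356 - 7920) = -90080/(-12740) = -90080*(-1/12740) = 4504/637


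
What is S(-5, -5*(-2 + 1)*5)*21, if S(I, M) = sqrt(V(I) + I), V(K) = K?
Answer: 21*I*sqrt(10) ≈ 66.408*I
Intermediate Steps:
S(I, M) = sqrt(2)*sqrt(I) (S(I, M) = sqrt(I + I) = sqrt(2*I) = sqrt(2)*sqrt(I))
S(-5, -5*(-2 + 1)*5)*21 = (sqrt(2)*sqrt(-5))*21 = (sqrt(2)*(I*sqrt(5)))*21 = (I*sqrt(10))*21 = 21*I*sqrt(10)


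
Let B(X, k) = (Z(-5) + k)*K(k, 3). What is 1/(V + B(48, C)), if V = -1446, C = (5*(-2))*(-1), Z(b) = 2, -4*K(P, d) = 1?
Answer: -1/1449 ≈ -0.00069013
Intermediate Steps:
K(P, d) = -¼ (K(P, d) = -¼*1 = -¼)
C = 10 (C = -10*(-1) = 10)
B(X, k) = -½ - k/4 (B(X, k) = (2 + k)*(-¼) = -½ - k/4)
1/(V + B(48, C)) = 1/(-1446 + (-½ - ¼*10)) = 1/(-1446 + (-½ - 5/2)) = 1/(-1446 - 3) = 1/(-1449) = -1/1449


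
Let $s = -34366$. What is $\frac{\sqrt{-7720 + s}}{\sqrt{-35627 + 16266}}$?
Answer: $\frac{\sqrt{814827046}}{19361} \approx 1.4744$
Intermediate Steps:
$\frac{\sqrt{-7720 + s}}{\sqrt{-35627 + 16266}} = \frac{\sqrt{-7720 - 34366}}{\sqrt{-35627 + 16266}} = \frac{\sqrt{-42086}}{\sqrt{-19361}} = \frac{i \sqrt{42086}}{i \sqrt{19361}} = i \sqrt{42086} \left(- \frac{i \sqrt{19361}}{19361}\right) = \frac{\sqrt{814827046}}{19361}$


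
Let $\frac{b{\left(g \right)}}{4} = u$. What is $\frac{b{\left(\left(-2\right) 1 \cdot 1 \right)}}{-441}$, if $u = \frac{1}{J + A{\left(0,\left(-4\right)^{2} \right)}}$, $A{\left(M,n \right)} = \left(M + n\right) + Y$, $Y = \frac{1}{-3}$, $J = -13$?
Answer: $- \frac{1}{294} \approx -0.0034014$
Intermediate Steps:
$Y = - \frac{1}{3} \approx -0.33333$
$A{\left(M,n \right)} = - \frac{1}{3} + M + n$ ($A{\left(M,n \right)} = \left(M + n\right) - \frac{1}{3} = - \frac{1}{3} + M + n$)
$u = \frac{3}{8}$ ($u = \frac{1}{-13 + \left(- \frac{1}{3} + 0 + \left(-4\right)^{2}\right)} = \frac{1}{-13 + \left(- \frac{1}{3} + 0 + 16\right)} = \frac{1}{-13 + \frac{47}{3}} = \frac{1}{\frac{8}{3}} = \frac{3}{8} \approx 0.375$)
$b{\left(g \right)} = \frac{3}{2}$ ($b{\left(g \right)} = 4 \cdot \frac{3}{8} = \frac{3}{2}$)
$\frac{b{\left(\left(-2\right) 1 \cdot 1 \right)}}{-441} = \frac{3}{2 \left(-441\right)} = \frac{3}{2} \left(- \frac{1}{441}\right) = - \frac{1}{294}$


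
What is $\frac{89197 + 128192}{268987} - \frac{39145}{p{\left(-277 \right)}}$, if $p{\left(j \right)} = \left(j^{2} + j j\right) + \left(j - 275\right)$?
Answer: $\frac{22710586319}{41129726222} \approx 0.55217$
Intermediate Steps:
$p{\left(j \right)} = -275 + j + 2 j^{2}$ ($p{\left(j \right)} = \left(j^{2} + j^{2}\right) + \left(-275 + j\right) = 2 j^{2} + \left(-275 + j\right) = -275 + j + 2 j^{2}$)
$\frac{89197 + 128192}{268987} - \frac{39145}{p{\left(-277 \right)}} = \frac{89197 + 128192}{268987} - \frac{39145}{-275 - 277 + 2 \left(-277\right)^{2}} = 217389 \cdot \frac{1}{268987} - \frac{39145}{-275 - 277 + 2 \cdot 76729} = \frac{217389}{268987} - \frac{39145}{-275 - 277 + 153458} = \frac{217389}{268987} - \frac{39145}{152906} = \frac{22710586319}{41129726222}$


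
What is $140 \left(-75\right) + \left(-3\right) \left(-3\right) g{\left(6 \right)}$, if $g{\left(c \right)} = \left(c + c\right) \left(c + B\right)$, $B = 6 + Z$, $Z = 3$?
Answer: $-8880$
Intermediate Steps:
$B = 9$ ($B = 6 + 3 = 9$)
$g{\left(c \right)} = 2 c \left(9 + c\right)$ ($g{\left(c \right)} = \left(c + c\right) \left(c + 9\right) = 2 c \left(9 + c\right)$)
$140 \left(-75\right) + \left(-3\right) \left(-3\right) g{\left(6 \right)} = 140 \left(-75\right) + \left(-3\right) \left(-3\right) 2 \cdot 6 \left(9 + 6\right) = -10500 + 9 \cdot 2 \cdot 6 \cdot 15 = -10500 + 9 \cdot 180 = -10500 + 1620 = -8880$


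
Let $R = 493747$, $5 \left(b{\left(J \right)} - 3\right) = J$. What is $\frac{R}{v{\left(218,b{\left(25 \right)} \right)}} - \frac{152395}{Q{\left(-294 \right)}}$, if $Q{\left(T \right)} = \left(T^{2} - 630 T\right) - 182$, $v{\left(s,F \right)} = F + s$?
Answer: $\frac{33501257952}{15338281} \approx 2184.2$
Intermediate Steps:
$b{\left(J \right)} = 3 + \frac{J}{5}$
$Q{\left(T \right)} = -182 + T^{2} - 630 T$
$\frac{R}{v{\left(218,b{\left(25 \right)} \right)}} - \frac{152395}{Q{\left(-294 \right)}} = \frac{493747}{\left(3 + \frac{1}{5} \cdot 25\right) + 218} - \frac{152395}{-182 + \left(-294\right)^{2} - -185220} = \frac{493747}{\left(3 + 5\right) + 218} - \frac{152395}{-182 + 86436 + 185220} = \frac{493747}{8 + 218} - \frac{152395}{271474} = \frac{493747}{226} - \frac{152395}{271474} = \frac{33501257952}{15338281}$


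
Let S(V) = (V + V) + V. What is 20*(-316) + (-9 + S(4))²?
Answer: -6311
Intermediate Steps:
S(V) = 3*V (S(V) = 2*V + V = 3*V)
20*(-316) + (-9 + S(4))² = 20*(-316) + (-9 + 3*4)² = -6320 + (-9 + 12)² = -6320 + 3² = -6320 + 9 = -6311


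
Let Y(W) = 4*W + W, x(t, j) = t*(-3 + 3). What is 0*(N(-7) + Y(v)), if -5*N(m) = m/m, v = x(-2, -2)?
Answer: 0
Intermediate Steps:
x(t, j) = 0 (x(t, j) = t*0 = 0)
v = 0
Y(W) = 5*W
N(m) = -1/5 (N(m) = -m/(5*m) = -1/5*1 = -1/5)
0*(N(-7) + Y(v)) = 0*(-1/5 + 5*0) = 0*(-1/5 + 0) = 0*(-1/5) = 0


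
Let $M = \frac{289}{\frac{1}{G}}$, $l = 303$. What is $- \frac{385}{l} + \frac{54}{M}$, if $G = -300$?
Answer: $- \frac{5565977}{4378350} \approx -1.2712$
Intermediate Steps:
$M = -86700$ ($M = \frac{289}{\frac{1}{-300}} = \frac{289}{- \frac{1}{300}} = 289 \left(-300\right) = -86700$)
$- \frac{385}{l} + \frac{54}{M} = - \frac{385}{303} + \frac{54}{-86700} = \left(-385\right) \frac{1}{303} + 54 \left(- \frac{1}{86700}\right) = - \frac{385}{303} - \frac{9}{14450} = - \frac{5565977}{4378350}$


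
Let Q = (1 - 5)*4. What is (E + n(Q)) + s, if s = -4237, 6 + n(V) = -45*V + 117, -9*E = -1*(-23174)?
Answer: -53828/9 ≈ -5980.9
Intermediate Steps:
E = -23174/9 (E = -(-1)*(-23174)/9 = -⅑*23174 = -23174/9 ≈ -2574.9)
Q = -16 (Q = -4*4 = -16)
n(V) = 111 - 45*V (n(V) = -6 + (-45*V + 117) = -6 + (117 - 45*V) = 111 - 45*V)
(E + n(Q)) + s = (-23174/9 + (111 - 45*(-16))) - 4237 = (-23174/9 + (111 + 720)) - 4237 = (-23174/9 + 831) - 4237 = -15695/9 - 4237 = -53828/9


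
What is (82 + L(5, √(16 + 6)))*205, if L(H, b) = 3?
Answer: 17425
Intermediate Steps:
(82 + L(5, √(16 + 6)))*205 = (82 + 3)*205 = 85*205 = 17425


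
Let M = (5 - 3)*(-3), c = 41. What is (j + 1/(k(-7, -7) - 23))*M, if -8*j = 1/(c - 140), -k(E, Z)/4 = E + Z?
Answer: -25/132 ≈ -0.18939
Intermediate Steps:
k(E, Z) = -4*E - 4*Z (k(E, Z) = -4*(E + Z) = -4*E - 4*Z)
M = -6 (M = 2*(-3) = -6)
j = 1/792 (j = -1/(8*(41 - 140)) = -1/8/(-99) = -1/8*(-1/99) = 1/792 ≈ 0.0012626)
(j + 1/(k(-7, -7) - 23))*M = (1/792 + 1/((-4*(-7) - 4*(-7)) - 23))*(-6) = (1/792 + 1/((28 + 28) - 23))*(-6) = (1/792 + 1/(56 - 23))*(-6) = (1/792 + 1/33)*(-6) = (25/792)*(-6) = -25/132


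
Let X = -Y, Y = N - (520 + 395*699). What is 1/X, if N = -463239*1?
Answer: 1/739864 ≈ 1.3516e-6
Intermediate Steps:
N = -463239
Y = -739864 (Y = -463239 - (520 + 395*699) = -463239 - (520 + 276105) = -463239 - 1*276625 = -463239 - 276625 = -739864)
X = 739864 (X = -1*(-739864) = 739864)
1/X = 1/739864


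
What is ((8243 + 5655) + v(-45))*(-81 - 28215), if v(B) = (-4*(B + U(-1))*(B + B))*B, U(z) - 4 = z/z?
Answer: -18729065808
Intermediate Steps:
U(z) = 5 (U(z) = 4 + z/z = 4 + 1 = 5)
v(B) = -8*B²*(5 + B) (v(B) = (-4*(B + 5)*(B + B))*B = (-4*(5 + B)*2*B)*B = (-8*B*(5 + B))*B = -8*B²*(5 + B))
((8243 + 5655) + v(-45))*(-81 - 28215) = ((8243 + 5655) + 8*(-45)²*(-5 - 1*(-45)))*(-81 - 28215) = (13898 + 8*2025*(-5 + 45))*(-28296) = (13898 + 8*2025*40)*(-28296) = (13898 + 648000)*(-28296) = 661898*(-28296) = -18729065808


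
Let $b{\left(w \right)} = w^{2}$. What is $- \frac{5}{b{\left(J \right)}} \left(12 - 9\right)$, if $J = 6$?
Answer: $- \frac{5}{12} \approx -0.41667$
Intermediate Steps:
$- \frac{5}{b{\left(J \right)}} \left(12 - 9\right) = - \frac{5}{6^{2}} \left(12 - 9\right) = - \frac{5}{36} \cdot 3 = \left(-5\right) \frac{1}{36} \cdot 3 = \left(- \frac{5}{36}\right) 3 = - \frac{5}{12}$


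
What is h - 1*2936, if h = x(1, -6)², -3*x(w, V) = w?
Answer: -26423/9 ≈ -2935.9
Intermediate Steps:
x(w, V) = -w/3
h = ⅑ (h = (-⅓*1)² = (-⅓)² = ⅑ ≈ 0.11111)
h - 1*2936 = ⅑ - 1*2936 = ⅑ - 2936 = -26423/9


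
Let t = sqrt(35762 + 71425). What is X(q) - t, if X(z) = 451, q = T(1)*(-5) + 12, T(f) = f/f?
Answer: 451 - sqrt(107187) ≈ 123.61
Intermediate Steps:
T(f) = 1
q = 7 (q = 1*(-5) + 12 = -5 + 12 = 7)
t = sqrt(107187) ≈ 327.39
X(q) - t = 451 - sqrt(107187)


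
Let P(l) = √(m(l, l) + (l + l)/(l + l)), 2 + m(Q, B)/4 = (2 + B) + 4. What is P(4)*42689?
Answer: 42689*√33 ≈ 2.4523e+5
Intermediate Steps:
m(Q, B) = 16 + 4*B (m(Q, B) = -8 + 4*((2 + B) + 4) = -8 + 4*(6 + B) = -8 + (24 + 4*B) = 16 + 4*B)
P(l) = √(17 + 4*l) (P(l) = √((16 + 4*l) + (l + l)/(l + l)) = √((16 + 4*l) + (2*l)/((2*l))) = √((16 + 4*l) + (2*l)*(1/(2*l))) = √((16 + 4*l) + 1) = √(17 + 4*l))
P(4)*42689 = √(17 + 4*4)*42689 = √(17 + 16)*42689 = √33*42689 = 42689*√33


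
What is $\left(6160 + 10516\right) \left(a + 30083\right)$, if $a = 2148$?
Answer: $537484156$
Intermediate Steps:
$\left(6160 + 10516\right) \left(a + 30083\right) = \left(6160 + 10516\right) \left(2148 + 30083\right) = 16676 \cdot 32231 = 537484156$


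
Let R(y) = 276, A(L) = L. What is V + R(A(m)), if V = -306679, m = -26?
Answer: -306403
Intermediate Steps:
V + R(A(m)) = -306679 + 276 = -306403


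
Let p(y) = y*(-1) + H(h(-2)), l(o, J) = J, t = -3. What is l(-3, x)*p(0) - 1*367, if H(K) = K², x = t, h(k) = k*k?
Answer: -415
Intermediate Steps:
h(k) = k²
x = -3
p(y) = 16 - y (p(y) = y*(-1) + ((-2)²)² = -y + 4² = -y + 16 = 16 - y)
l(-3, x)*p(0) - 1*367 = -3*(16 - 1*0) - 1*367 = -3*(16 + 0) - 367 = -3*16 - 367 = -48 - 367 = -415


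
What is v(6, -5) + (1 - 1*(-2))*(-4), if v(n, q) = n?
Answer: -6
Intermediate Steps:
v(6, -5) + (1 - 1*(-2))*(-4) = 6 + (1 - 1*(-2))*(-4) = 6 + (1 + 2)*(-4) = 6 + 3*(-4) = 6 - 12 = -6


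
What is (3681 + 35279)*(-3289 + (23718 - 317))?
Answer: 783563520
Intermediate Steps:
(3681 + 35279)*(-3289 + (23718 - 317)) = 38960*(-3289 + 23401) = 38960*20112 = 783563520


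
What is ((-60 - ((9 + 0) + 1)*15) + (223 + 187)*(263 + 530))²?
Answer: 105573006400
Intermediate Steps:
((-60 - ((9 + 0) + 1)*15) + (223 + 187)*(263 + 530))² = ((-60 - (9 + 1)*15) + 410*793)² = ((-60 - 10*15) + 325130)² = ((-60 - 1*150) + 325130)² = ((-60 - 150) + 325130)² = (-210 + 325130)² = 324920² = 105573006400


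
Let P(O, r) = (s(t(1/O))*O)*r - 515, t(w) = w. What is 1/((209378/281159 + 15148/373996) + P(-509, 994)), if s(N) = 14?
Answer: -3755440763/26602634355099152 ≈ -1.4117e-7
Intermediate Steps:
P(O, r) = -515 + 14*O*r (P(O, r) = (14*O)*r - 515 = 14*O*r - 515 = -515 + 14*O*r)
1/((209378/281159 + 15148/373996) + P(-509, 994)) = 1/((209378/281159 + 15148/373996) + (-515 + 14*(-509)*994)) = 1/((209378*(1/281159) + 15148*(1/373996)) + (-515 - 7083244)) = 1/((209378/281159 + 541/13357) - 7083759) = 1/(2948768965/3755440763 - 7083759) = 1/(-26602634355099152/3755440763) = -3755440763/26602634355099152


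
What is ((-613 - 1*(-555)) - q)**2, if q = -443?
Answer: 148225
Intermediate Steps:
((-613 - 1*(-555)) - q)**2 = ((-613 - 1*(-555)) - 1*(-443))**2 = ((-613 + 555) + 443)**2 = (-58 + 443)**2 = 385**2 = 148225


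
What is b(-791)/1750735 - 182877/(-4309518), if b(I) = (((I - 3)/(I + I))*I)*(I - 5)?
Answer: 560676188937/2514941331910 ≈ 0.22294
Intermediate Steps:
b(I) = (-5 + I)*(-3/2 + I/2) (b(I) = (((-3 + I)/((2*I)))*I)*(-5 + I) = (((-3 + I)*(1/(2*I)))*I)*(-5 + I) = (((-3 + I)/(2*I))*I)*(-5 + I) = (-3/2 + I/2)*(-5 + I) = (-5 + I)*(-3/2 + I/2))
b(-791)/1750735 - 182877/(-4309518) = (15/2 + (1/2)*(-791)**2 - 4*(-791))/1750735 - 182877/(-4309518) = (15/2 + (1/2)*625681 + 3164)*(1/1750735) - 182877*(-1/4309518) = (15/2 + 625681/2 + 3164)*(1/1750735) + 60959/1436506 = 316012*(1/1750735) + 60959/1436506 = 316012/1750735 + 60959/1436506 = 560676188937/2514941331910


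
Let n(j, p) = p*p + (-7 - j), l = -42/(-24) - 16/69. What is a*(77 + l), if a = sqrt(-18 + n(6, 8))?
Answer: 21671*sqrt(33)/276 ≈ 451.05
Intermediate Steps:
l = 419/276 (l = -42*(-1/24) - 16*1/69 = 7/4 - 16/69 = 419/276 ≈ 1.5181)
n(j, p) = -7 + p**2 - j (n(j, p) = p**2 + (-7 - j) = -7 + p**2 - j)
a = sqrt(33) (a = sqrt(-18 + (-7 + 8**2 - 1*6)) = sqrt(-18 + (-7 + 64 - 6)) = sqrt(-18 + 51) = sqrt(33) ≈ 5.7446)
a*(77 + l) = sqrt(33)*(77 + 419/276) = sqrt(33)*(21671/276) = 21671*sqrt(33)/276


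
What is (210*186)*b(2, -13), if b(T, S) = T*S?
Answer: -1015560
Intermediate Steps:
b(T, S) = S*T
(210*186)*b(2, -13) = (210*186)*(-13*2) = 39060*(-26) = -1015560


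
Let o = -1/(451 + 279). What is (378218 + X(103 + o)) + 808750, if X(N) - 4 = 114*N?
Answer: 437530553/365 ≈ 1.1987e+6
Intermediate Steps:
o = -1/730 ≈ -0.0013699
X(N) = 4 + 114*N
(378218 + X(103 + o)) + 808750 = (378218 + (4 + 114*(103 - 1/730))) + 808750 = (378218 + (4 + 114*(75189/730))) + 808750 = (378218 + (4 + 4285773/365)) + 808750 = (378218 + 4287233/365) + 808750 = 142336803/365 + 808750 = 437530553/365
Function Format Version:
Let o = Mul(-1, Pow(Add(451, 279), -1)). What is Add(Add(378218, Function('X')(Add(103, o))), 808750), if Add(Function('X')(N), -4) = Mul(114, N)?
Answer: Rational(437530553, 365) ≈ 1.1987e+6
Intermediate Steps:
o = Rational(-1, 730) (o = Mul(-1, Pow(730, -1)) = Mul(-1, Rational(1, 730)) = Rational(-1, 730) ≈ -0.0013699)
Function('X')(N) = Add(4, Mul(114, N))
Add(Add(378218, Function('X')(Add(103, o))), 808750) = Add(Add(378218, Add(4, Mul(114, Add(103, Rational(-1, 730))))), 808750) = Add(Add(378218, Add(4, Mul(114, Rational(75189, 730)))), 808750) = Add(Add(378218, Add(4, Rational(4285773, 365))), 808750) = Add(Add(378218, Rational(4287233, 365)), 808750) = Add(Rational(142336803, 365), 808750) = Rational(437530553, 365)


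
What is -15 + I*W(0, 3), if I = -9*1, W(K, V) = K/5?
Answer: -15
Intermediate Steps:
W(K, V) = K/5 (W(K, V) = K*(⅕) = K/5)
I = -9
-15 + I*W(0, 3) = -15 - 9*0/5 = -15 - 9*0 = -15 + 0 = -15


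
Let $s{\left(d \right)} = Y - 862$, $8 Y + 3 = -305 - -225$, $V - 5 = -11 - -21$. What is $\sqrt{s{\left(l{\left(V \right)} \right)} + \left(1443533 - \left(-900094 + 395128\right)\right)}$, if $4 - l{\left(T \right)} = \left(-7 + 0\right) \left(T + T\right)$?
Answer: $\frac{\sqrt{31162026}}{4} \approx 1395.6$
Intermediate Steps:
$V = 15$ ($V = 5 - -10 = 5 + \left(-11 + 21\right) = 5 + 10 = 15$)
$l{\left(T \right)} = 4 + 14 T$ ($l{\left(T \right)} = 4 - \left(-7 + 0\right) \left(T + T\right) = 4 - - 7 \cdot 2 T = 4 - - 14 T = 4 + 14 T$)
$Y = - \frac{83}{8}$ ($Y = - \frac{3}{8} + \frac{-305 - -225}{8} = - \frac{3}{8} + \frac{-305 + 225}{8} = - \frac{3}{8} + \frac{1}{8} \left(-80\right) = - \frac{3}{8} - 10 = - \frac{83}{8} \approx -10.375$)
$s{\left(d \right)} = - \frac{6979}{8}$ ($s{\left(d \right)} = - \frac{83}{8} - 862 = - \frac{6979}{8}$)
$\sqrt{s{\left(l{\left(V \right)} \right)} + \left(1443533 - \left(-900094 + 395128\right)\right)} = \sqrt{- \frac{6979}{8} + \left(1443533 - \left(-900094 + 395128\right)\right)} = \sqrt{- \frac{6979}{8} + \left(1443533 - -504966\right)} = \sqrt{- \frac{6979}{8} + \left(1443533 + 504966\right)} = \sqrt{- \frac{6979}{8} + 1948499} = \sqrt{\frac{15581013}{8}} = \frac{\sqrt{31162026}}{4}$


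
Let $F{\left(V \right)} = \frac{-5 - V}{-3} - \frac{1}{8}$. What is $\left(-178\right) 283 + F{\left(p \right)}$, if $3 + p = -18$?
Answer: $- \frac{1209107}{24} \approx -50379.0$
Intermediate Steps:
$p = -21$ ($p = -3 - 18 = -21$)
$F{\left(V \right)} = \frac{37}{24} + \frac{V}{3}$ ($F{\left(V \right)} = \left(-5 - V\right) \left(- \frac{1}{3}\right) - \frac{1}{8} = \left(\frac{5}{3} + \frac{V}{3}\right) - \frac{1}{8} = \frac{37}{24} + \frac{V}{3}$)
$\left(-178\right) 283 + F{\left(p \right)} = \left(-178\right) 283 + \left(\frac{37}{24} + \frac{1}{3} \left(-21\right)\right) = -50374 + \left(\frac{37}{24} - 7\right) = -50374 - \frac{131}{24} = - \frac{1209107}{24}$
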